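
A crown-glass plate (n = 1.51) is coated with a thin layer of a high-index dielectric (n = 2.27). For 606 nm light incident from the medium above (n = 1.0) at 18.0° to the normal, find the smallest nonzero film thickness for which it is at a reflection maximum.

At the upper boundary (n = 1.0 to n = 2.27) the reflected ray undergoes a half-wave phase shift.
Bottom surface (2.27 → 1.51): reflection off a lower-index medium gives no phase shift.
Exactly one π shift → a net half-wave offset.
So the condition for constructive reflection is 2 n t cos θ_r = (m + ½) λ.
Snell's law: 1.0 sin 18.0° = 2.27 sin θ_r → sin θ_r = 0.136, cos θ_r = 0.991.
Minimum at m = 0: t = λ / (4 n cos θ_r) = 606 / (4 × 2.27 × 0.991) = 67.4 nm.

67.4 nm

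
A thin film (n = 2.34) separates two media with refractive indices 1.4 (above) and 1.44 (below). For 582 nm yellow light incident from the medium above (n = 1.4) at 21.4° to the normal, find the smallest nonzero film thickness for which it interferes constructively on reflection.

63.7 nm

Ray reflecting at the top interface goes from n = 1.4 toward n = 2.34: a half-wave phase shift.
Ray reflecting at the bottom interface goes from n = 2.34 toward n = 1.44: no phase shift.
Exactly one π shift → a net half-wave offset.
With one net inversion, constructive interference in reflection requires 2 n t cos θ_r = (m + ½) λ.
Snell's law: 1.4 sin 21.4° = 2.34 sin θ_r → sin θ_r = 0.218, cos θ_r = 0.976.
Minimum at m = 0: t = λ / (4 n cos θ_r) = 582 / (4 × 2.34 × 0.976) = 63.7 nm.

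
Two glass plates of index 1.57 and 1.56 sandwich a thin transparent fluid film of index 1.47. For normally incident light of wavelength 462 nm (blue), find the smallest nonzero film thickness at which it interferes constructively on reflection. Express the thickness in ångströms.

786 Å

Top surface (1.57 → 1.47): reflection off a lower-index medium gives no phase shift.
At the lower boundary (n = 1.47 to n = 1.56) the reflected ray undergoes a half-wave phase shift.
Exactly one π shift → a net half-wave offset.
With one net inversion, constructive interference in reflection requires 2 n t = (m + ½) λ.
Minimum at m = 0: t = λ / (4 n) = 462 / (4 × 1.47) = 78.6 nm.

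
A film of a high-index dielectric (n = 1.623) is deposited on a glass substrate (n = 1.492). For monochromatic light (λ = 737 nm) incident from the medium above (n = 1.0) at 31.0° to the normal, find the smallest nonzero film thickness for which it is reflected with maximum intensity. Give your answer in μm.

0.120 μm

At the upper boundary (n = 1.0 to n = 1.623) the reflected ray undergoes a half-wave phase shift.
At the lower boundary (n = 1.623 to n = 1.492) the reflected ray undergoes no phase shift.
Exactly one π shift → a net half-wave offset.
With one net inversion, constructive interference in reflection requires 2 n t cos θ_r = (m + ½) λ.
Snell's law: 1.0 sin 31.0° = 1.623 sin θ_r → sin θ_r = 0.317, cos θ_r = 0.948.
Minimum at m = 0: t = λ / (4 n cos θ_r) = 737 / (4 × 1.623 × 0.948) = 120 nm.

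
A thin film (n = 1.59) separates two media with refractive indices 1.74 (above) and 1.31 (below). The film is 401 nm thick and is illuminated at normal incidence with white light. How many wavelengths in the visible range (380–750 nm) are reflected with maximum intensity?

2

Top surface (1.74 → 1.59): reflection off a lower-index medium gives no phase shift.
At the lower boundary (n = 1.59 to n = 1.31) the reflected ray undergoes no phase shift.
Zero or two π shifts → no net half-wave offset.
With no net inversion, constructive interference in reflection requires 2 n t = m λ.
λ = 2 n t / m = 1275 / m nm.
m=1: 1275 nm (IR); m=2: 638 nm (visible); m=3: 425 nm (visible); m=4: 319 nm (UV).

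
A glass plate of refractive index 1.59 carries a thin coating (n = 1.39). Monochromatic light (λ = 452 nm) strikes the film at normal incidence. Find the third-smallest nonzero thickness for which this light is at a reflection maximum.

At the upper boundary (n = 1.0 to n = 1.39) the reflected ray undergoes a half-wave phase shift.
Bottom surface (1.39 → 1.59): reflection off a higher-index medium gives a half-wave phase shift.
Net: no relative phase inversion (both shifts match).
With no net inversion, constructive interference in reflection requires 2 n t = m λ.
The third-smallest nonzero thickness corresponds to m = 3: t = m λ / (2 n) = 3.00 × 452 / (2 × 1.39) = 488 nm.

488 nm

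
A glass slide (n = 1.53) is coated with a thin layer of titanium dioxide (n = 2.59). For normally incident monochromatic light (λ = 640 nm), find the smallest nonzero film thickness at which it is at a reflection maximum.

At the upper boundary (n = 1.0 to n = 2.59) the reflected ray undergoes a half-wave phase shift.
Ray reflecting at the bottom interface goes from n = 2.59 toward n = 1.53: no phase shift.
The two reflections differ by half a wavelength.
For maximum reflection here: 2 n t = (m + ½) λ.
Minimum at m = 0: t = λ / (4 n) = 640 / (4 × 2.59) = 61.8 nm.

61.8 nm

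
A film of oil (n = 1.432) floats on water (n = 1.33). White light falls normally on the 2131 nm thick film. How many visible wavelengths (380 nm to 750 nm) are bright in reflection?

At the upper boundary (n = 1.0 to n = 1.432) the reflected ray undergoes a half-wave phase shift.
Bottom surface (1.432 → 1.33): reflection off a lower-index medium gives no phase shift.
Net: one phase inversion between the two reflected rays.
With one net inversion, constructive interference in reflection requires 2 n t = (m + ½) λ.
λ = 2 n t / (m + ½) = 6103 / (m + ½) nm.
m=7: 814 nm (IR); m=8: 718 nm (visible); m=9: 642 nm (visible); m=10: 581 nm (visible); m=11: 531 nm (visible); m=12: 488 nm (visible); m=13: 452 nm (visible); m=14: 421 nm (visible); m=15: 394 nm (visible); m=16: 370 nm (UV).

8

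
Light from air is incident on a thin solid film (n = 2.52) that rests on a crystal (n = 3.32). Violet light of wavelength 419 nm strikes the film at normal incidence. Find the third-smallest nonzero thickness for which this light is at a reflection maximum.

249 nm

At the upper boundary (n = 1.0 to n = 2.52) the reflected ray undergoes a half-wave phase shift.
Bottom surface (2.52 → 3.32): reflection off a higher-index medium gives a half-wave phase shift.
Zero or two π shifts → no net half-wave offset.
For bright reflection here: 2 n t = m λ.
The third-smallest nonzero thickness corresponds to m = 3: t = m λ / (2 n) = 3.00 × 419 / (2 × 2.52) = 249 nm.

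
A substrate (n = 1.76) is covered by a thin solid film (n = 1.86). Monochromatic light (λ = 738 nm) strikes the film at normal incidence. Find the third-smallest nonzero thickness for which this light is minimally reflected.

Ray reflecting at the top interface goes from n = 1.0 toward n = 1.86: a half-wave phase shift.
At the lower boundary (n = 1.86 to n = 1.76) the reflected ray undergoes no phase shift.
Exactly one π shift → a net half-wave offset.
For dark reflection here: 2 n t = m λ.
The third-smallest nonzero thickness corresponds to m = 3: t = m λ / (2 n) = 3.00 × 738 / (2 × 1.86) = 595 nm.

595 nm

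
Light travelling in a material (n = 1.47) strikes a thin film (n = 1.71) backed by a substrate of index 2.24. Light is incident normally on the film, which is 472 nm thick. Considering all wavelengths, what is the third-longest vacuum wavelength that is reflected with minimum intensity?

Top surface (1.47 → 1.71): reflection off a higher-index medium gives a half-wave phase shift.
At the lower boundary (n = 1.71 to n = 2.24) the reflected ray undergoes a half-wave phase shift.
Zero or two π shifts → no net half-wave offset.
With no net inversion, destructive interference in reflection requires 2 n t = (m + ½) λ.
λ = 2 n t / (m + ½). The third-longest wavelength is m = 2: λ = 2 × 1.71 × 472 / 2.50 = 646 nm.

646 nm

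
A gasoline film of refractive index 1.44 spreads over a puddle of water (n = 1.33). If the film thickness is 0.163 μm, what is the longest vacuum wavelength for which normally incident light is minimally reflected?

469 nm

At the upper boundary (n = 1.0 to n = 1.44) the reflected ray undergoes a half-wave phase shift.
At the lower boundary (n = 1.44 to n = 1.33) the reflected ray undergoes no phase shift.
The two reflections differ by half a wavelength.
So the condition for destructive reflection is 2 n t = m λ.
λ = 2 n t / m. The longest wavelength is m = 1: λ = 2 × 1.44 × 163 / 1.00 = 469 nm.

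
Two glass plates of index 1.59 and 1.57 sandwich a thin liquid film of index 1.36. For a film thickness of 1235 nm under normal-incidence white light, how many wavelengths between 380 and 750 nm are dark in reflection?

4

Top surface (1.59 → 1.36): reflection off a lower-index medium gives no phase shift.
Bottom surface (1.36 → 1.57): reflection off a higher-index medium gives a half-wave phase shift.
The two reflections differ by half a wavelength.
With one net inversion, destructive interference in reflection requires 2 n t = m λ.
λ = 2 n t / m = 3359 / m nm.
m=4: 840 nm (IR); m=5: 672 nm (visible); m=6: 560 nm (visible); m=7: 480 nm (visible); m=8: 420 nm (visible); m=9: 373 nm (UV).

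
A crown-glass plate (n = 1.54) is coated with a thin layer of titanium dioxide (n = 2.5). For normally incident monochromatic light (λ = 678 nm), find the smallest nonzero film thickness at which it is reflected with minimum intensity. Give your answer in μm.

0.136 μm

At the upper boundary (n = 1.0 to n = 2.5) the reflected ray undergoes a half-wave phase shift.
Bottom surface (2.5 → 1.54): reflection off a lower-index medium gives no phase shift.
Exactly one π shift → a net half-wave offset.
So the condition for destructive reflection is 2 n t = m λ.
Minimum nonzero at m = 1: t = λ / (2 n) = 678 / (2 × 2.5) = 136 nm.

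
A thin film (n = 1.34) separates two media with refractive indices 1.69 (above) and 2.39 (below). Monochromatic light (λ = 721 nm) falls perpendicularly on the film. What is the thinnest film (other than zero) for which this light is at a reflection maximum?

135 nm

At the upper boundary (n = 1.69 to n = 1.34) the reflected ray undergoes no phase shift.
At the lower boundary (n = 1.34 to n = 2.39) the reflected ray undergoes a half-wave phase shift.
The two reflections differ by half a wavelength.
So the condition for constructive reflection is 2 n t = (m + ½) λ.
Minimum at m = 0: t = λ / (4 n) = 721 / (4 × 1.34) = 135 nm.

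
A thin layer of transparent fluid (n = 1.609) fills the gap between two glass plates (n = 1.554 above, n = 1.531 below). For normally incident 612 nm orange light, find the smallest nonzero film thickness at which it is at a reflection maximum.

95.1 nm

Ray reflecting at the top interface goes from n = 1.554 toward n = 1.609: a half-wave phase shift.
Ray reflecting at the bottom interface goes from n = 1.609 toward n = 1.531: no phase shift.
The two reflections differ by half a wavelength.
For maximum reflection here: 2 n t = (m + ½) λ.
Minimum at m = 0: t = λ / (4 n) = 612 / (4 × 1.609) = 95.1 nm.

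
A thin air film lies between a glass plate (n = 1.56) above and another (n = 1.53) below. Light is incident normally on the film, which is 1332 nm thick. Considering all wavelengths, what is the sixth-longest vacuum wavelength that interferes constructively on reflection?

Ray reflecting at the top interface goes from n = 1.56 toward n = 1.0: no phase shift.
Bottom surface (1.0 → 1.53): reflection off a higher-index medium gives a half-wave phase shift.
Net: one phase inversion between the two reflected rays.
With one net inversion, constructive interference in reflection requires 2 n t = (m + ½) λ.
λ = 2 n t / (m + ½). The sixth-longest wavelength is m = 5: λ = 2 × 1.0 × 1332 / 5.50 = 484 nm.

484 nm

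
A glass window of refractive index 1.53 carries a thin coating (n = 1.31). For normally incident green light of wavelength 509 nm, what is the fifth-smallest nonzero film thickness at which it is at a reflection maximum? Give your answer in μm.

Ray reflecting at the top interface goes from n = 1.0 toward n = 1.31: a half-wave phase shift.
Bottom surface (1.31 → 1.53): reflection off a higher-index medium gives a half-wave phase shift.
The two reflections carry the same phase change, so no net offset.
So the condition for constructive reflection is 2 n t = m λ.
The fifth-smallest nonzero thickness corresponds to m = 5: t = m λ / (2 n) = 5.00 × 509 / (2 × 1.31) = 971 nm.

0.971 μm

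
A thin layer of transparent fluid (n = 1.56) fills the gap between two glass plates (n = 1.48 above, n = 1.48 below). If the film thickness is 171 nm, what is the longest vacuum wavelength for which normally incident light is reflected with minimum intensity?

Top surface (1.48 → 1.56): reflection off a higher-index medium gives a half-wave phase shift.
At the lower boundary (n = 1.56 to n = 1.48) the reflected ray undergoes no phase shift.
Net: one phase inversion between the two reflected rays.
With one net inversion, destructive interference in reflection requires 2 n t = m λ.
λ = 2 n t / m. The longest wavelength is m = 1: λ = 2 × 1.56 × 171 / 1.00 = 534 nm.

534 nm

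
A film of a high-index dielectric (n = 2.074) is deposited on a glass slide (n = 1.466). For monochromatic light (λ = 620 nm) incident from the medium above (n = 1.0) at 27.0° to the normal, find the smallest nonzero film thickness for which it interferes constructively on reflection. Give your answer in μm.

At the upper boundary (n = 1.0 to n = 2.074) the reflected ray undergoes a half-wave phase shift.
Bottom surface (2.074 → 1.466): reflection off a lower-index medium gives no phase shift.
Exactly one π shift → a net half-wave offset.
For maximum reflection here: 2 n t cos θ_r = (m + ½) λ.
Snell's law: 1.0 sin 27.0° = 2.074 sin θ_r → sin θ_r = 0.219, cos θ_r = 0.976.
Minimum at m = 0: t = λ / (4 n cos θ_r) = 620 / (4 × 2.074 × 0.976) = 76.6 nm.

0.0766 μm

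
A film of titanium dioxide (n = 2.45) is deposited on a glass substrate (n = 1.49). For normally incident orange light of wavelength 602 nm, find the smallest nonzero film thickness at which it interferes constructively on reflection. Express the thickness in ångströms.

614 Å

Top surface (1.0 → 2.45): reflection off a higher-index medium gives a half-wave phase shift.
Ray reflecting at the bottom interface goes from n = 2.45 toward n = 1.49: no phase shift.
Exactly one π shift → a net half-wave offset.
So the condition for constructive reflection is 2 n t = (m + ½) λ.
Minimum at m = 0: t = λ / (4 n) = 602 / (4 × 2.45) = 61.4 nm.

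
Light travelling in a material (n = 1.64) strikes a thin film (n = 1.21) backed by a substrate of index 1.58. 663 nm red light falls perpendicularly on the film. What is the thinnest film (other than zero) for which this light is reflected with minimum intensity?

274 nm

Ray reflecting at the top interface goes from n = 1.64 toward n = 1.21: no phase shift.
Bottom surface (1.21 → 1.58): reflection off a higher-index medium gives a half-wave phase shift.
Net: one phase inversion between the two reflected rays.
With one net inversion, destructive interference in reflection requires 2 n t = m λ.
Minimum nonzero at m = 1: t = λ / (2 n) = 663 / (2 × 1.21) = 274 nm.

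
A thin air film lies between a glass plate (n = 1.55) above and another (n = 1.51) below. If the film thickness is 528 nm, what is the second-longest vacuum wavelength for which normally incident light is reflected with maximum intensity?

Ray reflecting at the top interface goes from n = 1.55 toward n = 1.0: no phase shift.
At the lower boundary (n = 1.0 to n = 1.51) the reflected ray undergoes a half-wave phase shift.
The two reflections differ by half a wavelength.
For maximum reflection here: 2 n t = (m + ½) λ.
λ = 2 n t / (m + ½). The second-longest wavelength is m = 1: λ = 2 × 1.0 × 528 / 1.50 = 704 nm.

704 nm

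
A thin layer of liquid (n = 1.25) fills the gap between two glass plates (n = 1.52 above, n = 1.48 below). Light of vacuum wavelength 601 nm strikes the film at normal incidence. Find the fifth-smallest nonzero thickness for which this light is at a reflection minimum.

Top surface (1.52 → 1.25): reflection off a lower-index medium gives no phase shift.
At the lower boundary (n = 1.25 to n = 1.48) the reflected ray undergoes a half-wave phase shift.
Net: one phase inversion between the two reflected rays.
With one net inversion, destructive interference in reflection requires 2 n t = m λ.
The fifth-smallest nonzero thickness corresponds to m = 5: t = m λ / (2 n) = 5.00 × 601 / (2 × 1.25) = 1202 nm.

1202 nm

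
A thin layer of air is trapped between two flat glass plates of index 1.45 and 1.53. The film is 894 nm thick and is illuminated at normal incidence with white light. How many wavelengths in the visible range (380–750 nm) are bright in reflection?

3

Top surface (1.45 → 1.0): reflection off a lower-index medium gives no phase shift.
At the lower boundary (n = 1.0 to n = 1.53) the reflected ray undergoes a half-wave phase shift.
The two reflections differ by half a wavelength.
With one net inversion, constructive interference in reflection requires 2 n t = (m + ½) λ.
λ = 2 n t / (m + ½) = 1788 / (m + ½) nm.
m=1: 1192 nm (IR); m=2: 715 nm (visible); m=3: 511 nm (visible); m=4: 397 nm (visible); m=5: 325 nm (UV).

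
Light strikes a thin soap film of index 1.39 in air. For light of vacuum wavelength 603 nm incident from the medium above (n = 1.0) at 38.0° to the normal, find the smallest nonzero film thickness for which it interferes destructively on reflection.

At the upper boundary (n = 1.0 to n = 1.39) the reflected ray undergoes a half-wave phase shift.
Ray reflecting at the bottom interface goes from n = 1.39 toward n = 1.0: no phase shift.
Exactly one π shift → a net half-wave offset.
So the condition for destructive reflection is 2 n t cos θ_r = m λ.
Snell's law: 1.0 sin 38.0° = 1.39 sin θ_r → sin θ_r = 0.443, cos θ_r = 0.897.
Minimum nonzero at m = 1: t = λ / (2 n cos θ_r) = 603 / (2 × 1.39 × 0.897) = 242 nm.

242 nm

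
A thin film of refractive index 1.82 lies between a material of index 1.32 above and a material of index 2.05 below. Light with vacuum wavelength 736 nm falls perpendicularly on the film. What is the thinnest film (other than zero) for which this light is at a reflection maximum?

202 nm

Top surface (1.32 → 1.82): reflection off a higher-index medium gives a half-wave phase shift.
At the lower boundary (n = 1.82 to n = 2.05) the reflected ray undergoes a half-wave phase shift.
Zero or two π shifts → no net half-wave offset.
So the condition for constructive reflection is 2 n t = m λ.
Minimum nonzero at m = 1: t = λ / (2 n) = 736 / (2 × 1.82) = 202 nm.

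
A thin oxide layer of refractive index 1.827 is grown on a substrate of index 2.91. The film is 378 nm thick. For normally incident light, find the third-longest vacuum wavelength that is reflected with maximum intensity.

Ray reflecting at the top interface goes from n = 1.0 toward n = 1.827: a half-wave phase shift.
Bottom surface (1.827 → 2.91): reflection off a higher-index medium gives a half-wave phase shift.
The two reflections carry the same phase change, so no net offset.
With no net inversion, constructive interference in reflection requires 2 n t = m λ.
λ = 2 n t / m. The third-longest wavelength is m = 3: λ = 2 × 1.827 × 378 / 3.00 = 460 nm.

460 nm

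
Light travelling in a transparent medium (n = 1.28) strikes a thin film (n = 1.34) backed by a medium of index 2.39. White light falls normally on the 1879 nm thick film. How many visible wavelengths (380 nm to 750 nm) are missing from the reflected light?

Ray reflecting at the top interface goes from n = 1.28 toward n = 1.34: a half-wave phase shift.
At the lower boundary (n = 1.34 to n = 2.39) the reflected ray undergoes a half-wave phase shift.
Net: no relative phase inversion (both shifts match).
For minimum reflection here: 2 n t = (m + ½) λ.
λ = 2 n t / (m + ½) = 5036 / (m + ½) nm.
m=6: 775 nm (IR); m=7: 671 nm (visible); m=8: 592 nm (visible); m=9: 530 nm (visible); m=10: 480 nm (visible); m=11: 438 nm (visible); m=12: 403 nm (visible); m=13: 373 nm (UV).

6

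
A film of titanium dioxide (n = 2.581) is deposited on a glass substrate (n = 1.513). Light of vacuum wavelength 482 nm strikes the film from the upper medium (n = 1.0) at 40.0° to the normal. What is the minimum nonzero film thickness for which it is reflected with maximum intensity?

Ray reflecting at the top interface goes from n = 1.0 toward n = 2.581: a half-wave phase shift.
At the lower boundary (n = 2.581 to n = 1.513) the reflected ray undergoes no phase shift.
Exactly one π shift → a net half-wave offset.
For maximum reflection here: 2 n t cos θ_r = (m + ½) λ.
Snell's law: 1.0 sin 40.0° = 2.581 sin θ_r → sin θ_r = 0.249, cos θ_r = 0.968.
Minimum at m = 0: t = λ / (4 n cos θ_r) = 482 / (4 × 2.581 × 0.968) = 48.2 nm.

48.2 nm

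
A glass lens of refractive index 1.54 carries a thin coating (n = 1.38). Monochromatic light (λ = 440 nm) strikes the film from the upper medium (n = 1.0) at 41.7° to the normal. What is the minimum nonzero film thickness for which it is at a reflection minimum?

91.0 nm

Top surface (1.0 → 1.38): reflection off a higher-index medium gives a half-wave phase shift.
At the lower boundary (n = 1.38 to n = 1.54) the reflected ray undergoes a half-wave phase shift.
Zero or two π shifts → no net half-wave offset.
For weak reflection here: 2 n t cos θ_r = (m + ½) λ.
Snell's law: 1.0 sin 41.7° = 1.38 sin θ_r → sin θ_r = 0.482, cos θ_r = 0.876.
Minimum at m = 0: t = λ / (4 n cos θ_r) = 440 / (4 × 1.38 × 0.876) = 91.0 nm.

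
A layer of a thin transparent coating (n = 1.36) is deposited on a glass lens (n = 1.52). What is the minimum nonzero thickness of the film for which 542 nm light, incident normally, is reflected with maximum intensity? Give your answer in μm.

0.199 μm

Top surface (1.0 → 1.36): reflection off a higher-index medium gives a half-wave phase shift.
Bottom surface (1.36 → 1.52): reflection off a higher-index medium gives a half-wave phase shift.
The two reflections carry the same phase change, so no net offset.
With no net inversion, constructive interference in reflection requires 2 n t = m λ.
Minimum nonzero at m = 1: t = λ / (2 n) = 542 / (2 × 1.36) = 199 nm.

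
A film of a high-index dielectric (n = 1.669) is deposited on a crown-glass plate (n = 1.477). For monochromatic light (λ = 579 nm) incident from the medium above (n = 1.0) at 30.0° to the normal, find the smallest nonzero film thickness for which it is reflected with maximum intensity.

90.9 nm

Top surface (1.0 → 1.669): reflection off a higher-index medium gives a half-wave phase shift.
Bottom surface (1.669 → 1.477): reflection off a lower-index medium gives no phase shift.
Exactly one π shift → a net half-wave offset.
For strong reflection here: 2 n t cos θ_r = (m + ½) λ.
Snell's law: 1.0 sin 30.0° = 1.669 sin θ_r → sin θ_r = 0.300, cos θ_r = 0.954.
Minimum at m = 0: t = λ / (4 n cos θ_r) = 579 / (4 × 1.669 × 0.954) = 90.9 nm.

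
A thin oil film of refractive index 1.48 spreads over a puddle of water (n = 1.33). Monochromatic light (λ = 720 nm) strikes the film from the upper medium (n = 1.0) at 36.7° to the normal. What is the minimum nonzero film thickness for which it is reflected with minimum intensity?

266 nm

Ray reflecting at the top interface goes from n = 1.0 toward n = 1.48: a half-wave phase shift.
Ray reflecting at the bottom interface goes from n = 1.48 toward n = 1.33: no phase shift.
Exactly one π shift → a net half-wave offset.
For dark reflection here: 2 n t cos θ_r = m λ.
Snell's law: 1.0 sin 36.7° = 1.48 sin θ_r → sin θ_r = 0.404, cos θ_r = 0.915.
Minimum nonzero at m = 1: t = λ / (2 n cos θ_r) = 720 / (2 × 1.48 × 0.915) = 266 nm.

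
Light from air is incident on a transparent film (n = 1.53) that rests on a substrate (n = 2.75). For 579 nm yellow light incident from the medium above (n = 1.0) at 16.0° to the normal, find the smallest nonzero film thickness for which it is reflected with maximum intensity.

At the upper boundary (n = 1.0 to n = 1.53) the reflected ray undergoes a half-wave phase shift.
Bottom surface (1.53 → 2.75): reflection off a higher-index medium gives a half-wave phase shift.
Zero or two π shifts → no net half-wave offset.
So the condition for constructive reflection is 2 n t cos θ_r = m λ.
Snell's law: 1.0 sin 16.0° = 1.53 sin θ_r → sin θ_r = 0.180, cos θ_r = 0.984.
Minimum nonzero at m = 1: t = λ / (2 n cos θ_r) = 579 / (2 × 1.53 × 0.984) = 192 nm.

192 nm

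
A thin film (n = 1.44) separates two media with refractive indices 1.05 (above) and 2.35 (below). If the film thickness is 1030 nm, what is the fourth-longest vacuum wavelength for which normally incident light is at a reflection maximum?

742 nm

Ray reflecting at the top interface goes from n = 1.05 toward n = 1.44: a half-wave phase shift.
Bottom surface (1.44 → 2.35): reflection off a higher-index medium gives a half-wave phase shift.
Zero or two π shifts → no net half-wave offset.
So the condition for constructive reflection is 2 n t = m λ.
λ = 2 n t / m. The fourth-longest wavelength is m = 4: λ = 2 × 1.44 × 1030 / 4.00 = 742 nm.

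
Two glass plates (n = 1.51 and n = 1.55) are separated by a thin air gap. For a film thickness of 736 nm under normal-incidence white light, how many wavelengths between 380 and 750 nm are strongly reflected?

2

Ray reflecting at the top interface goes from n = 1.51 toward n = 1.0: no phase shift.
At the lower boundary (n = 1.0 to n = 1.55) the reflected ray undergoes a half-wave phase shift.
Exactly one π shift → a net half-wave offset.
With one net inversion, constructive interference in reflection requires 2 n t = (m + ½) λ.
λ = 2 n t / (m + ½) = 1472 / (m + ½) nm.
m=1: 981 nm (IR); m=2: 589 nm (visible); m=3: 421 nm (visible); m=4: 327 nm (UV).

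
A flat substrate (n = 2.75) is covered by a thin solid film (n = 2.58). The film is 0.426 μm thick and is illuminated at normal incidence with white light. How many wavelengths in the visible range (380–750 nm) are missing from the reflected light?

At the upper boundary (n = 1.0 to n = 2.58) the reflected ray undergoes a half-wave phase shift.
At the lower boundary (n = 2.58 to n = 2.75) the reflected ray undergoes a half-wave phase shift.
Zero or two π shifts → no net half-wave offset.
For minimum reflection here: 2 n t = (m + ½) λ.
λ = 2 n t / (m + ½) = 2198 / (m + ½) nm.
m=2: 879 nm (IR); m=3: 628 nm (visible); m=4: 488 nm (visible); m=5: 400 nm (visible); m=6: 338 nm (UV).

3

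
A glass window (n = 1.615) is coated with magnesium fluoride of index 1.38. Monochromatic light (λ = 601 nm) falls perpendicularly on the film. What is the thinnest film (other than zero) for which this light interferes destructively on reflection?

Ray reflecting at the top interface goes from n = 1.0 toward n = 1.38: a half-wave phase shift.
At the lower boundary (n = 1.38 to n = 1.615) the reflected ray undergoes a half-wave phase shift.
The two reflections carry the same phase change, so no net offset.
With no net inversion, destructive interference in reflection requires 2 n t = (m + ½) λ.
Minimum at m = 0: t = λ / (4 n) = 601 / (4 × 1.38) = 109 nm.

109 nm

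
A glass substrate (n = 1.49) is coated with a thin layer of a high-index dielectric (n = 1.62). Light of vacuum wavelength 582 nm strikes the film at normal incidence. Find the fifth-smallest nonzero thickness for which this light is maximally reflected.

Top surface (1.0 → 1.62): reflection off a higher-index medium gives a half-wave phase shift.
Ray reflecting at the bottom interface goes from n = 1.62 toward n = 1.49: no phase shift.
Net: one phase inversion between the two reflected rays.
For strong reflection here: 2 n t = (m + ½) λ.
The fifth-smallest nonzero thickness corresponds to m = 4: t = (m + ½) λ / (2 n) = 4.50 × 582 / (2 × 1.62) = 808 nm.

808 nm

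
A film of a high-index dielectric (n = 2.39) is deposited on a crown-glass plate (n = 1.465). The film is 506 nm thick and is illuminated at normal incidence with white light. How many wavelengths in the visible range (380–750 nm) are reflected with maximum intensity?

Ray reflecting at the top interface goes from n = 1.0 toward n = 2.39: a half-wave phase shift.
Bottom surface (2.39 → 1.465): reflection off a lower-index medium gives no phase shift.
Exactly one π shift → a net half-wave offset.
With one net inversion, constructive interference in reflection requires 2 n t = (m + ½) λ.
λ = 2 n t / (m + ½) = 2419 / (m + ½) nm.
m=2: 967 nm (IR); m=3: 691 nm (visible); m=4: 537 nm (visible); m=5: 440 nm (visible); m=6: 372 nm (UV).

3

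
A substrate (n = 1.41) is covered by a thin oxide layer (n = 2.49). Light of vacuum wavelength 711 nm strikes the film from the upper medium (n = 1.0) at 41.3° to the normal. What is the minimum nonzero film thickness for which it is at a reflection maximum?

Top surface (1.0 → 2.49): reflection off a higher-index medium gives a half-wave phase shift.
At the lower boundary (n = 2.49 to n = 1.41) the reflected ray undergoes no phase shift.
Exactly one π shift → a net half-wave offset.
With one net inversion, constructive interference in reflection requires 2 n t cos θ_r = (m + ½) λ.
Snell's law: 1.0 sin 41.3° = 2.49 sin θ_r → sin θ_r = 0.265, cos θ_r = 0.964.
Minimum at m = 0: t = λ / (4 n cos θ_r) = 711 / (4 × 2.49 × 0.964) = 74.0 nm.

74.0 nm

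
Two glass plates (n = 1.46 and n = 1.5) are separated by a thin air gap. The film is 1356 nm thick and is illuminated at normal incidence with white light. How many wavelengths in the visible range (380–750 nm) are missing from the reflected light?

4

Ray reflecting at the top interface goes from n = 1.46 toward n = 1.0: no phase shift.
Bottom surface (1.0 → 1.5): reflection off a higher-index medium gives a half-wave phase shift.
Net: one phase inversion between the two reflected rays.
So the condition for destructive reflection is 2 n t = m λ.
λ = 2 n t / m = 2712 / m nm.
m=3: 904 nm (IR); m=4: 678 nm (visible); m=5: 542 nm (visible); m=6: 452 nm (visible); m=7: 387 nm (visible); m=8: 339 nm (UV).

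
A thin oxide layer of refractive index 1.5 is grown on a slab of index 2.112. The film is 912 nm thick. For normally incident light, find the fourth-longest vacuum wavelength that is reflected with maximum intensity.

684 nm

Top surface (1.0 → 1.5): reflection off a higher-index medium gives a half-wave phase shift.
Ray reflecting at the bottom interface goes from n = 1.5 toward n = 2.112: a half-wave phase shift.
The two reflections carry the same phase change, so no net offset.
So the condition for constructive reflection is 2 n t = m λ.
λ = 2 n t / m. The fourth-longest wavelength is m = 4: λ = 2 × 1.5 × 912 / 4.00 = 684 nm.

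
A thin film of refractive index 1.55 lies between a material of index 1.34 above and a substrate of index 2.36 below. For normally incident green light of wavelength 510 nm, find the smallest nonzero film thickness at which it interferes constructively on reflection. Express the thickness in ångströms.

1645 Å

Top surface (1.34 → 1.55): reflection off a higher-index medium gives a half-wave phase shift.
Ray reflecting at the bottom interface goes from n = 1.55 toward n = 2.36: a half-wave phase shift.
Net: no relative phase inversion (both shifts match).
With no net inversion, constructive interference in reflection requires 2 n t = m λ.
Minimum nonzero at m = 1: t = λ / (2 n) = 510 / (2 × 1.55) = 165 nm.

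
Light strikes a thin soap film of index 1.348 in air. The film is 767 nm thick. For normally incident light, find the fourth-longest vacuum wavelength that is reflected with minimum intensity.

517 nm

At the upper boundary (n = 1.0 to n = 1.348) the reflected ray undergoes a half-wave phase shift.
Ray reflecting at the bottom interface goes from n = 1.348 toward n = 1.0: no phase shift.
Exactly one π shift → a net half-wave offset.
With one net inversion, destructive interference in reflection requires 2 n t = m λ.
λ = 2 n t / m. The fourth-longest wavelength is m = 4: λ = 2 × 1.348 × 767 / 4.00 = 517 nm.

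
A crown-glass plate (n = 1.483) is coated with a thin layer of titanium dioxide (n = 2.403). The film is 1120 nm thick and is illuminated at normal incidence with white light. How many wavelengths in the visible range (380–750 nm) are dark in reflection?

Ray reflecting at the top interface goes from n = 1.0 toward n = 2.403: a half-wave phase shift.
At the lower boundary (n = 2.403 to n = 1.483) the reflected ray undergoes no phase shift.
Net: one phase inversion between the two reflected rays.
With one net inversion, destructive interference in reflection requires 2 n t = m λ.
λ = 2 n t / m = 5383 / m nm.
m=7: 769 nm (IR); m=8: 673 nm (visible); m=9: 598 nm (visible); m=10: 538 nm (visible); m=11: 489 nm (visible); m=12: 449 nm (visible); m=13: 414 nm (visible); m=14: 384 nm (visible); m=15: 359 nm (UV).

7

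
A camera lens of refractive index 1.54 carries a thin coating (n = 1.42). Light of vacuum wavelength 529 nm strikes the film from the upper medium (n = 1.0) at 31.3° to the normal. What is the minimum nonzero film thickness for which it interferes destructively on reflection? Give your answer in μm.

At the upper boundary (n = 1.0 to n = 1.42) the reflected ray undergoes a half-wave phase shift.
At the lower boundary (n = 1.42 to n = 1.54) the reflected ray undergoes a half-wave phase shift.
Zero or two π shifts → no net half-wave offset.
So the condition for destructive reflection is 2 n t cos θ_r = (m + ½) λ.
Snell's law: 1.0 sin 31.3° = 1.42 sin θ_r → sin θ_r = 0.366, cos θ_r = 0.931.
Minimum at m = 0: t = λ / (4 n cos θ_r) = 529 / (4 × 1.42 × 0.931) = 100 nm.

0.100 μm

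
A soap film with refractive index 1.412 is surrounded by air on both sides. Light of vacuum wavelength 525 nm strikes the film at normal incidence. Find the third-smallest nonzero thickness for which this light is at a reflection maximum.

465 nm

Ray reflecting at the top interface goes from n = 1.0 toward n = 1.412: a half-wave phase shift.
Ray reflecting at the bottom interface goes from n = 1.412 toward n = 1.0: no phase shift.
Net: one phase inversion between the two reflected rays.
With one net inversion, constructive interference in reflection requires 2 n t = (m + ½) λ.
The third-smallest nonzero thickness corresponds to m = 2: t = (m + ½) λ / (2 n) = 2.50 × 525 / (2 × 1.412) = 465 nm.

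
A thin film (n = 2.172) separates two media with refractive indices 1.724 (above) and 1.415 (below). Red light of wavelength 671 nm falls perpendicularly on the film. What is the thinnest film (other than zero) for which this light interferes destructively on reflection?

At the upper boundary (n = 1.724 to n = 2.172) the reflected ray undergoes a half-wave phase shift.
Bottom surface (2.172 → 1.415): reflection off a lower-index medium gives no phase shift.
Net: one phase inversion between the two reflected rays.
So the condition for destructive reflection is 2 n t = m λ.
Minimum nonzero at m = 1: t = λ / (2 n) = 671 / (2 × 2.172) = 154 nm.

154 nm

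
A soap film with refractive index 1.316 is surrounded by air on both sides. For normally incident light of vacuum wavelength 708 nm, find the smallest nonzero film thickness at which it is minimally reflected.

Top surface (1.0 → 1.316): reflection off a higher-index medium gives a half-wave phase shift.
Ray reflecting at the bottom interface goes from n = 1.316 toward n = 1.0: no phase shift.
Net: one phase inversion between the two reflected rays.
With one net inversion, destructive interference in reflection requires 2 n t = m λ.
Minimum nonzero at m = 1: t = λ / (2 n) = 708 / (2 × 1.316) = 269 nm.

269 nm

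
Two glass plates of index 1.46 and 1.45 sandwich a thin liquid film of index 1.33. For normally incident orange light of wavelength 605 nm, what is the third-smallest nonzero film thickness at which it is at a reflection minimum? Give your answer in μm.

At the upper boundary (n = 1.46 to n = 1.33) the reflected ray undergoes no phase shift.
At the lower boundary (n = 1.33 to n = 1.45) the reflected ray undergoes a half-wave phase shift.
Net: one phase inversion between the two reflected rays.
For dark reflection here: 2 n t = m λ.
The third-smallest nonzero thickness corresponds to m = 3: t = m λ / (2 n) = 3.00 × 605 / (2 × 1.33) = 682 nm.

0.682 μm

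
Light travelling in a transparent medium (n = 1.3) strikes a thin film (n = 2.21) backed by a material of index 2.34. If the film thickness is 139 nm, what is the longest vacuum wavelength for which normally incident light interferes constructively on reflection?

614 nm

At the upper boundary (n = 1.3 to n = 2.21) the reflected ray undergoes a half-wave phase shift.
At the lower boundary (n = 2.21 to n = 2.34) the reflected ray undergoes a half-wave phase shift.
Net: no relative phase inversion (both shifts match).
With no net inversion, constructive interference in reflection requires 2 n t = m λ.
λ = 2 n t / m. The longest wavelength is m = 1: λ = 2 × 2.21 × 139 / 1.00 = 614 nm.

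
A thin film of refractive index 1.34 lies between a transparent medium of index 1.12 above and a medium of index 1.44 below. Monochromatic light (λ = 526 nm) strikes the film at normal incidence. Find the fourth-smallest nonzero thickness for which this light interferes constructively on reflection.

Ray reflecting at the top interface goes from n = 1.12 toward n = 1.34: a half-wave phase shift.
Ray reflecting at the bottom interface goes from n = 1.34 toward n = 1.44: a half-wave phase shift.
The two reflections carry the same phase change, so no net offset.
With no net inversion, constructive interference in reflection requires 2 n t = m λ.
The fourth-smallest nonzero thickness corresponds to m = 4: t = m λ / (2 n) = 4.00 × 526 / (2 × 1.34) = 785 nm.

785 nm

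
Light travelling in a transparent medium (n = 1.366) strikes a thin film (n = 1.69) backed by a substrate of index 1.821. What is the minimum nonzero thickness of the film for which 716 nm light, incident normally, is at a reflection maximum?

At the upper boundary (n = 1.366 to n = 1.69) the reflected ray undergoes a half-wave phase shift.
Ray reflecting at the bottom interface goes from n = 1.69 toward n = 1.821: a half-wave phase shift.
The two reflections carry the same phase change, so no net offset.
With no net inversion, constructive interference in reflection requires 2 n t = m λ.
Minimum nonzero at m = 1: t = λ / (2 n) = 716 / (2 × 1.69) = 212 nm.

212 nm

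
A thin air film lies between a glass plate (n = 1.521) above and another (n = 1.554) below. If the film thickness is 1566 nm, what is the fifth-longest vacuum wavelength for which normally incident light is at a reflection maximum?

696 nm

At the upper boundary (n = 1.521 to n = 1.0) the reflected ray undergoes no phase shift.
Ray reflecting at the bottom interface goes from n = 1.0 toward n = 1.554: a half-wave phase shift.
The two reflections differ by half a wavelength.
With one net inversion, constructive interference in reflection requires 2 n t = (m + ½) λ.
λ = 2 n t / (m + ½). The fifth-longest wavelength is m = 4: λ = 2 × 1.0 × 1566 / 4.50 = 696 nm.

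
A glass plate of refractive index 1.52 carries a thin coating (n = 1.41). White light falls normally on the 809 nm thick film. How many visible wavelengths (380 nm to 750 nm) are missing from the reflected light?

Ray reflecting at the top interface goes from n = 1.0 toward n = 1.41: a half-wave phase shift.
At the lower boundary (n = 1.41 to n = 1.52) the reflected ray undergoes a half-wave phase shift.
The two reflections carry the same phase change, so no net offset.
For weak reflection here: 2 n t = (m + ½) λ.
λ = 2 n t / (m + ½) = 2281 / (m + ½) nm.
m=2: 913 nm (IR); m=3: 652 nm (visible); m=4: 507 nm (visible); m=5: 415 nm (visible); m=6: 351 nm (UV).

3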